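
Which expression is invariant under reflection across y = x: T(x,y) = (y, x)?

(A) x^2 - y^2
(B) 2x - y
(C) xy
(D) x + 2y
C

The map is reflection across y = x: T(x,y) = (y, x).
Substitute the transformed coordinates into each option and compare with the original:
(A) x^2 - y^2  ->  (y)^2 - (x)^2 = -x^2 + y^2   [differs from x^2 - y^2: not invariant]
(B) 2x - y  ->  2(y) - (x) = -x + 2y   [differs from 2x - y: not invariant]
(C) xy  ->  (y)(x) = xy   [equals xy: invariant]
(D) x + 2y  ->  (y) + 2(x) = 2x + y   [differs from x + 2y: not invariant]

Only option (C), xy, is unchanged by the transformation.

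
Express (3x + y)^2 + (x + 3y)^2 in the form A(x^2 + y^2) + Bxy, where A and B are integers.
10(x^2 + y^2) + 12xy

Expanding: (3x + y)^2 = 9x^2 + 6xy + y^2
(x + 3y)^2 = x^2 + 6xy + 9y^2
Sum = (9+1)(x^2+y^2) + 12xy = 10(x^2 + y^2) + 12xy
This is symmetric in x and y.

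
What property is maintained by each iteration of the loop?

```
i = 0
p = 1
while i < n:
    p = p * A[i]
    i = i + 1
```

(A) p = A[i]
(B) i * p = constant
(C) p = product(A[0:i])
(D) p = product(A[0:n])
C

A loop invariant must hold before the first iteration and be re-established by every execution of the body.

(C) p = product(A[0:i]): Initially i = 0 and p = 1 = product of the empty slice A[0:0]. If p = product(A[0:i]) holds at the top of an iteration, the body sets p to product(A[0:i]) * A[i] = product(A[0:i+1]) and then i to i+1, so the property is restored. At exit i = n, giving p = product(A[0:n]).

The other options fail:
(A) p = A[i]: after the first iteration p = A[0] but i = 1; in general p is a product of several elements, not a single one.
(B) i * p = constant: initially i * p = 0, but after one iteration it is 1 * A[0], which is nonzero in general.
(D) p = product(A[0:n]): false before the loop (p = 1, not the full product) -- it only becomes true at exit.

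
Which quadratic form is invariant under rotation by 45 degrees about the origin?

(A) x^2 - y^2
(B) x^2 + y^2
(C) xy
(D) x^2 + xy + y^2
B

Rotation by 45 degrees sends (x, y) to (sqrt(2)x/2 - sqrt(2)y/2, sqrt(2)x/2 + sqrt(2)y/2).
Substitute the transformed coordinates into each option and compare with the original:
(A) x^2 - y^2  ->  (sqrt(2)x/2 - sqrt(2)y/2)^2 - (sqrt(2)x/2 + sqrt(2)y/2)^2 = -2xy   [differs from x^2 - y^2: not invariant]
(B) x^2 + y^2  ->  (sqrt(2)x/2 - sqrt(2)y/2)^2 + (sqrt(2)x/2 + sqrt(2)y/2)^2 = x^2 + y^2   [equals x^2 + y^2: invariant]
(C) xy  ->  (sqrt(2)x/2 - sqrt(2)y/2)(sqrt(2)x/2 + sqrt(2)y/2) = x^2/2 - y^2/2   [differs from xy: not invariant]
(D) x^2 + xy + y^2  ->  (sqrt(2)x/2 - sqrt(2)y/2)^2 + (sqrt(2)x/2 - sqrt(2)y/2)(sqrt(2)x/2 + sqrt(2)y/2) + (sqrt(2)x/2 + sqrt(2)y/2)^2 = 3x^2/2 + y^2/2   [differs from x^2 + xy + y^2: not invariant]

Only option (B), x^2 + y^2, is unchanged by the transformation.
x^2 + y^2 is the squared distance from the origin, which rotations preserve.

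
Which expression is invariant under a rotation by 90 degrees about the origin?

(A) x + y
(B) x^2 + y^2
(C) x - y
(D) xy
B

A rotation by 90 degrees sends (x, y) to (-y, x).
Substitute the transformed coordinates into each option and compare with the original:
(A) x + y  ->  (-y) + (x) = x - y   [differs from x + y: not invariant]
(B) x^2 + y^2  ->  (-y)^2 + (x)^2 = x^2 + y^2   [equals x^2 + y^2: invariant]
(C) x - y  ->  (-y) - (x) = -x - y   [differs from x - y: not invariant]
(D) xy  ->  (-y)(x) = -xy   [differs from xy: not invariant]

Only option (B), x^2 + y^2, is unchanged by the transformation.
Geometrically, x^2 + y^2 is the squared distance from the origin, which every rotation about the origin preserves.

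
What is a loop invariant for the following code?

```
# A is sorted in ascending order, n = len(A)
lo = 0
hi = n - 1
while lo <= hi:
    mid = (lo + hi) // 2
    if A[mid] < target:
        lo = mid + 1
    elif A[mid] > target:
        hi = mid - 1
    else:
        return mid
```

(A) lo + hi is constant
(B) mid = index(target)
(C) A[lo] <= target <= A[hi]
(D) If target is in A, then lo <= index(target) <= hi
D

A loop invariant must hold before the first iteration and be re-established by every execution of the body.

(D) If target is in A, then lo <= index(target) <= hi: Before the loop [lo, hi] = [0, n-1] covers every index. When A[mid] < target, sortedness puts target strictly to the right of mid, so setting lo = mid + 1 keeps index(target) in [lo, hi]; symmetrically for hi = mid - 1. Hence 'if target is in A then lo <= index(target) <= hi' holds after every iteration, and when lo > hi it proves target is absent.

The other options fail:
(A) lo + hi is constant: each iteration moves exactly one of lo, hi, so lo + hi changes (e.g. 0 + (n-1) becomes (mid+1) + (n-1)).
(B) mid = index(target): mid is just the current probe; it equals index(target) only on the iteration that returns.
(C) A[lo] <= target <= A[hi]: fails when target is not in A (e.g. target < A[0] already violates it before the loop), so it is not maintained in general.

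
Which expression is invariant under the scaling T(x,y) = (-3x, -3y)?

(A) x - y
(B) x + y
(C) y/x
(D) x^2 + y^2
C

Under the uniform scaling T(x,y) = (-3x, -3y):
Substitute the transformed coordinates into each option and compare with the original:
(A) x - y  ->  (-3x) - (-3y) = -3x + 3y   [differs from x - y: not invariant]
(B) x + y  ->  (-3x) + (-3y) = -3x - 3y   [differs from x + y: not invariant]
(C) y/x  ->  (-3y)/(-3x) = y/x   [equals y/x: invariant]
(D) x^2 + y^2  ->  (-3x)^2 + (-3y)^2 = 9x^2 + 9y^2   [differs from x^2 + y^2: not invariant]

Only option (C), y/x, is unchanged by the transformation.
The common factor -3 cancels in a ratio of coordinates, while sums, products and sums of squares pick up factors of -3 or 9.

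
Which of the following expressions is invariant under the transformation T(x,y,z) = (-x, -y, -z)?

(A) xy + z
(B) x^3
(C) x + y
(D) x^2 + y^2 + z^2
D

Apply T(x,y,z) = (-x, -y, -z) to each option, i.e. replace (x, y, z) by the transformed coordinates.
Substitute the transformed coordinates into each option and compare with the original:
(A) xy + z  ->  (-x)(-y) + (-z) = xy - z   [differs from xy + z: not invariant]
(B) x^3  ->  (-x)^3 = -x^3   [differs from x^3: not invariant]
(C) x + y  ->  (-x) + (-y) = -x - y   [differs from x + y: not invariant]
(D) x^2 + y^2 + z^2  ->  (-x)^2 + (-y)^2 + (-z)^2 = x^2 + y^2 + z^2   [equals x^2 + y^2 + z^2: invariant]

Only option (D), x^2 + y^2 + z^2, is unchanged by the transformation.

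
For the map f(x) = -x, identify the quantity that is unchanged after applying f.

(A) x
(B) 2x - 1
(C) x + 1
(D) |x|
D

For f(x) = -x:
Applying f replaces x by -x. Since |-x| = |x|, the absolute value is unchanged by f, whereas x -> -x, 2x - 1 -> -2x - 1 and x + 1 -> -x + 1 all change.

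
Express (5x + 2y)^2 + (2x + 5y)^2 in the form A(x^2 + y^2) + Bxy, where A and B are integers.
29(x^2 + y^2) + 40xy

Expanding: (5x + 2y)^2 = 25x^2 + 20xy + 4y^2
(2x + 5y)^2 = 4x^2 + 20xy + 25y^2
Sum = (25+4)(x^2+y^2) + 40xy = 29(x^2 + y^2) + 40xy
This is symmetric in x and y.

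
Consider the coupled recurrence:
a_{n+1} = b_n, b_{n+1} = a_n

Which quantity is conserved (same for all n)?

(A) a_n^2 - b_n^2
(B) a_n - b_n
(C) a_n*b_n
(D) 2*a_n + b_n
C

Replace a_n by a_{n+1} = b_n and b_n by b_{n+1} = a_n in each option and simplify:
(A) a_n^2 - b_n^2  ->  (b_n)^2 - (a_n)^2 = -a_n^2 + b_n^2   [not conserved]
(B) a_n - b_n  ->  (b_n) - (a_n) = -a_n + b_n   [not conserved]
(C) a_n*b_n  ->  (b_n)*(a_n) = a_n*b_n   [conserved]
(D) 2*a_n + b_n  ->  2*(b_n) + (a_n) = a_n + 2*b_n   [not conserved]

Only (C) a_n*b_n returns to itself after one step, so it is the conserved quantity.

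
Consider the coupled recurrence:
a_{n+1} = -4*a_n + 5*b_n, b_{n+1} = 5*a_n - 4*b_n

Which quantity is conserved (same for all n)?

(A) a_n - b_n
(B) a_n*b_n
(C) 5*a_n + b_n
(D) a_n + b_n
D

Replace a_n by a_{n+1} = -4*a_n + 5*b_n and b_n by b_{n+1} = 5*a_n - 4*b_n in each option and simplify:
(A) a_n - b_n  ->  (-4*a_n + 5*b_n) - (5*a_n - 4*b_n) = -9*a_n + 9*b_n   [not conserved]
(B) a_n*b_n  ->  (-4*a_n + 5*b_n)*(5*a_n - 4*b_n) = -20*a_n^2 + 41*a_n*b_n - 20*b_n^2   [not conserved]
(C) 5*a_n + b_n  ->  5*(-4*a_n + 5*b_n) + (5*a_n - 4*b_n) = -15*a_n + 21*b_n   [not conserved]
(D) a_n + b_n  ->  (-4*a_n + 5*b_n) + (5*a_n - 4*b_n) = a_n + b_n   [conserved]

Only (D) a_n + b_n returns to itself after one step, so it is the conserved quantity.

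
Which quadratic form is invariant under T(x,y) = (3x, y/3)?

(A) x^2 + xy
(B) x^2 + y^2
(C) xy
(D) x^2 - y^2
C

T multiplies x by 3 and divides y by 3.
Substitute the transformed coordinates into each option and compare with the original:
(A) x^2 + xy  ->  (3x)^2 + (3x)(y/3) = 9x^2 + xy   [differs from x^2 + xy: not invariant]
(B) x^2 + y^2  ->  (3x)^2 + (y/3)^2 = 9x^2 + y^2/9   [differs from x^2 + y^2: not invariant]
(C) xy  ->  (3x)(y/3) = xy   [equals xy: invariant]
(D) x^2 - y^2  ->  (3x)^2 - (y/3)^2 = 9x^2 - y^2/9   [differs from x^2 - y^2: not invariant]

Only option (C), xy, is unchanged by the transformation.
The factors 3 and 1/3 cancel only in the pure product xy.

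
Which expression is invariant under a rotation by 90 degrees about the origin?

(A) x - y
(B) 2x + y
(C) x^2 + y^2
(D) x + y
C

A rotation by 90 degrees sends (x, y) to (-y, x).
Substitute the transformed coordinates into each option and compare with the original:
(A) x - y  ->  (-y) - (x) = -x - y   [differs from x - y: not invariant]
(B) 2x + y  ->  2(-y) + (x) = x - 2y   [differs from 2x + y: not invariant]
(C) x^2 + y^2  ->  (-y)^2 + (x)^2 = x^2 + y^2   [equals x^2 + y^2: invariant]
(D) x + y  ->  (-y) + (x) = x - y   [differs from x + y: not invariant]

Only option (C), x^2 + y^2, is unchanged by the transformation.
Geometrically, x^2 + y^2 is the squared distance from the origin, which every rotation about the origin preserves.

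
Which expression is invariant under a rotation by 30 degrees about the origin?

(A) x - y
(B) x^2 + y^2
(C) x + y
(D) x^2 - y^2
B

A rotation by 30 degrees sends (x, y) to (sqrt(3)x/2 - y/2, x/2 + sqrt(3)y/2).
Substitute the transformed coordinates into each option and compare with the original:
(A) x - y  ->  (sqrt(3)x/2 - y/2) - (x/2 + sqrt(3)y/2) = -x/2 + sqrt(3)x/2 - sqrt(3)y/2 - y/2   [differs from x - y: not invariant]
(B) x^2 + y^2  ->  (sqrt(3)x/2 - y/2)^2 + (x/2 + sqrt(3)y/2)^2 = x^2 + y^2   [equals x^2 + y^2: invariant]
(C) x + y  ->  (sqrt(3)x/2 - y/2) + (x/2 + sqrt(3)y/2) = x/2 + sqrt(3)x/2 - y/2 + sqrt(3)y/2   [differs from x + y: not invariant]
(D) x^2 - y^2  ->  (sqrt(3)x/2 - y/2)^2 - (x/2 + sqrt(3)y/2)^2 = x^2/2 - sqrt(3)xy - y^2/2   [differs from x^2 - y^2: not invariant]

Only option (B), x^2 + y^2, is unchanged by the transformation.
Geometrically, x^2 + y^2 is the squared distance from the origin, which every rotation about the origin preserves.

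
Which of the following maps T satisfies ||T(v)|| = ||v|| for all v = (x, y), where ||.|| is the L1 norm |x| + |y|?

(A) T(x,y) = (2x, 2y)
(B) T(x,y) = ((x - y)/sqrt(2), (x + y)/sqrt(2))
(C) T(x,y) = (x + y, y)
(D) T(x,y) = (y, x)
D

A transformation preserves a norm if ||T(v)|| = ||v|| for every v; a single vector where the norm changes rules an option out.

(A) T(x,y) = (2x, 2y): v = (1, 0) has norm |1| + |0| = 1, but T(v) = (2, 0) has norm 2 -- not preserved.
(B) T(x,y) = ((x - y)/sqrt(2), (x + y)/sqrt(2)): v = (1, 0) has norm |1| + |0| = 1, but T(v) = (sqrt(2)/2, sqrt(2)/2) has norm sqrt(2) -- not preserved.
(C) T(x,y) = (x + y, y): v = (0, 1) has norm |0| + |1| = 1, but T(v) = (1, 1) has norm 2 -- not preserved.
(D) T(x,y) = (y, x): preserves the norm -- it only permutes the coordinates and/or flips signs, which leaves |x| + |y| unchanged.

Therefore the answer is (D).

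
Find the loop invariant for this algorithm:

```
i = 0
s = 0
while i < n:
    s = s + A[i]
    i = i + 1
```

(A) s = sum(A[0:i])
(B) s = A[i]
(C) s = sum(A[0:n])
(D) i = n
A

A loop invariant must hold before the first iteration and be re-established by every execution of the body.

(A) s = sum(A[0:i]): Initially i = 0 and s = 0 = sum of the empty slice A[0:0]. If s = sum(A[0:i]) holds at the top of an iteration, the body sets s to sum(A[0:i]) + A[i] = sum(A[0:i+1]) and then i to i+1, so s = sum(A[0:i]) holds again. At exit i = n, giving s = sum(A[0:n]).

The other options fail:
(B) s = A[i]: after the first iteration s = A[0] but i = 1, so s = A[i] compares s with the wrong element (and fails in general).
(C) s = sum(A[0:n]): false before the loop (s = 0, not the full sum) -- it only becomes true at exit.
(D) i = n: false initially (i = 0); it is the exit condition, not an invariant.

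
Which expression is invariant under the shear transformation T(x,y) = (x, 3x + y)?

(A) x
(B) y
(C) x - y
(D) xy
A

Under the shear T(x,y) = (x, 3x + y):
Substitute the transformed coordinates into each option and compare with the original:
(A) x  ->  (x) = x   [equals x: invariant]
(B) y  ->  (3x + y) = 3x + y   [differs from y: not invariant]
(C) x - y  ->  (x) - (3x + y) = -2x - y   [differs from x - y: not invariant]
(D) xy  ->  (x)(3x + y) = 3x^2 + xy   [differs from xy: not invariant]

Only option (A), x, is unchanged by the transformation.
A vertical shear moves points parallel to the y-axis, so the x-coordinate (and any function of x alone) is unchanged.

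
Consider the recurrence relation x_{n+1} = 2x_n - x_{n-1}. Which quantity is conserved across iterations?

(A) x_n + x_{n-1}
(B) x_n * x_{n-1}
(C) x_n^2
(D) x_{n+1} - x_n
D

For the recurrence x_{n+1} = 2x_n - x_{n-1}:

If x_{n+1} = 2x_n - x_{n-1}, then:
x_{n+1} - x_n = x_n - x_{n-1}
The first difference is constant throughout the sequence.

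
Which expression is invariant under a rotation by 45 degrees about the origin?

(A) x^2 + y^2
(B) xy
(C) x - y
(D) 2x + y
A

A rotation by 45 degrees sends (x, y) to (sqrt(2)x/2 - sqrt(2)y/2, sqrt(2)x/2 + sqrt(2)y/2).
Substitute the transformed coordinates into each option and compare with the original:
(A) x^2 + y^2  ->  (sqrt(2)x/2 - sqrt(2)y/2)^2 + (sqrt(2)x/2 + sqrt(2)y/2)^2 = x^2 + y^2   [equals x^2 + y^2: invariant]
(B) xy  ->  (sqrt(2)x/2 - sqrt(2)y/2)(sqrt(2)x/2 + sqrt(2)y/2) = x^2/2 - y^2/2   [differs from xy: not invariant]
(C) x - y  ->  (sqrt(2)x/2 - sqrt(2)y/2) - (sqrt(2)x/2 + sqrt(2)y/2) = -sqrt(2)y   [differs from x - y: not invariant]
(D) 2x + y  ->  2(sqrt(2)x/2 - sqrt(2)y/2) + (sqrt(2)x/2 + sqrt(2)y/2) = 3sqrt(2)x/2 - sqrt(2)y/2   [differs from 2x + y: not invariant]

Only option (A), x^2 + y^2, is unchanged by the transformation.
Geometrically, x^2 + y^2 is the squared distance from the origin, which every rotation about the origin preserves.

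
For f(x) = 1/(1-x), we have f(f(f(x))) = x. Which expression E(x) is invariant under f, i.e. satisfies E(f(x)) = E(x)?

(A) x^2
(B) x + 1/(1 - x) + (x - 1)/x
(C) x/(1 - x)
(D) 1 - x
B

Replace x by f(x) = 1/(1 - x) in each option and simplify. As a quick numerical cross-check, also compare E(5) with E(f(5)) = E(-1/4).

(A) x^2  ->  (1/(1 - x))^2 = (x - 1)^(-2); check: E(5) = 25 but E(-1/4) = 1/16.   [not invariant]
(B) x + 1/(1 - x) + (x - 1)/x  ->  (1/(1 - x)) + 1/(1 - (1/(1 - x))) + ((1/(1 - x)) - 1)/(1/(1 - x)), which simplifies back to x + 1/(1 - x) + (x - 1)/x; check: E(5) = 111/20, E(-1/4) = 111/20.   [invariant]
(C) x/(1 - x)  ->  (1/(1 - x))/(1 - (1/(1 - x))) = -1/x; check: E(5) = -5/4 but E(-1/4) = -1/5.   [not invariant]
(D) 1 - x  ->  1 - (1/(1 - x)) = x/(x - 1); check: E(5) = -4 but E(-1/4) = 5/4.   [not invariant]

Only (B) is unchanged. Indeed f(f(x)) = 1/(1 - 1/(1-x)) = (1-x)/(-x) = (x-1)/x, so E(x) = x + f(x) + f(f(x)) is the sum over the whole 3-cycle; applying f just permutes the three terms cyclically (x -> f(x) -> f(f(x)) -> x), leaving the sum unchanged.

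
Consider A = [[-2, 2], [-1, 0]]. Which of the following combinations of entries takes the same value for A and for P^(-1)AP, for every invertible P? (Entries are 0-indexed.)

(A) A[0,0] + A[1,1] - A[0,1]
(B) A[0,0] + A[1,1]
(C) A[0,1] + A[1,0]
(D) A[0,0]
B

A[0,0] + A[1,1] is the trace of A. By the cyclic property of the trace, tr(P^(-1)AP) = tr(APP^(-1)) = tr(A), so it is the same for every matrix similar to A.

The other combinations are not similarity invariants. For example, take P = [[2, 1], [1, 1]] (det P = 1), so P^(-1) = [[1, -1], [-1, 2]] and
B = P^(-1)AP = [[0, 1], [-2, -2]].
Evaluating each option on A and on B:
(A) A[0,0] + A[1,1] - A[0,1]: -4 for A, -3 for B -> changes
(B) A[0,0] + A[1,1]: -2 for A, -2 for B -> unchanged
(C) A[0,1] + A[1,0]: 1 for A, -1 for B -> changes
(D) A[0,0]: -2 for A, 0 for B -> changes

Only (B) A[0,0] + A[1,1] = -2 survives (and it does so for every P, not just this one), so it is the invariant.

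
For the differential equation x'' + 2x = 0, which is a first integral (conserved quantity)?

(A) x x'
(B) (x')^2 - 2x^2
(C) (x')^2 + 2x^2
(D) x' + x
C

A first integral I satisfies dI/dt = 0 along every solution. Differentiate each option and use the equation of motion:
(A) d/dt[x x'] = (x')^2 + x x'' = (x')^2 - 2x^2, not identically 0
(B) d/dt[(x')^2 - 2x^2] = 2x'x'' - 4x x' = -8x x', not identically 0
(C) d/dt[(x')^2 + 2x^2] = 2x'x'' + 4x x' = 2x'(-2x) + 4x x' = 0
(D) d/dt[x' + x] = x'' + x' = -2x + x', not identically 0

Only (C) has zero time-derivative. So the energy-like quantity (x')^2 + 2x^2 is the first integral.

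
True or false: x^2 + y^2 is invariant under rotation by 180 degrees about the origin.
True

Applying rotation by 180 degrees: x' = x*cos(180 degrees) - y*sin(180 degrees) = -x, y' = x*sin(180 degrees) + y*cos(180 degrees) = -y

Substituting into x^2 + y^2:
(-x)^2 + (-y)^2
= x^2 + y^2

This equals the original expression x^2 + y^2, so it IS invariant.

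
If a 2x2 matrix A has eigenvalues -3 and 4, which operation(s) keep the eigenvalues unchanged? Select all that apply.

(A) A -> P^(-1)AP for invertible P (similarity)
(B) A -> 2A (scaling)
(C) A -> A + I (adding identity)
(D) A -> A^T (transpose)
A and D

Eigenvalues are preserved by:
1. Similarity transformations: A -> P^(-1)AP (same characteristic polynomial)
2. Transpose: A^T has the same eigenvalues as A

Eigenvalues are NOT preserved by:
- Adding identity: eigenvalues become -3+1, 4+1
- Scaling: eigenvalues become -6, 8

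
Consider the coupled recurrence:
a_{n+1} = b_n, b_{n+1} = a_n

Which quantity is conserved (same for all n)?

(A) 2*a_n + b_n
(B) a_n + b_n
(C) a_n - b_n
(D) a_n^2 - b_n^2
B

Replace a_n by a_{n+1} = b_n and b_n by b_{n+1} = a_n in each option and simplify:
(A) 2*a_n + b_n  ->  2*(b_n) + (a_n) = a_n + 2*b_n   [not conserved]
(B) a_n + b_n  ->  (b_n) + (a_n) = a_n + b_n   [conserved]
(C) a_n - b_n  ->  (b_n) - (a_n) = -a_n + b_n   [not conserved]
(D) a_n^2 - b_n^2  ->  (b_n)^2 - (a_n)^2 = -a_n^2 + b_n^2   [not conserved]

Only (B) a_n + b_n returns to itself after one step, so it is the conserved quantity.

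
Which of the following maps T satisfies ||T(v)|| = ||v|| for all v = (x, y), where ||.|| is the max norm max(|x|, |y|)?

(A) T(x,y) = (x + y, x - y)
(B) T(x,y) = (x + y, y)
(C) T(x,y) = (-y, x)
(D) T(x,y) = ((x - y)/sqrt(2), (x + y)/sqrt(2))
C

A transformation preserves a norm if ||T(v)|| = ||v|| for every v; a single vector where the norm changes rules an option out.

(A) T(x,y) = (x + y, x - y): v = (1, 1) has norm max(|1|, |1|) = 1, but T(v) = (2, 0) has norm 2 -- not preserved.
(B) T(x,y) = (x + y, y): v = (1, 1) has norm max(|1|, |1|) = 1, but T(v) = (2, 1) has norm 2 -- not preserved.
(C) T(x,y) = (-y, x): preserves the norm -- it only permutes the coordinates and/or flips signs, which leaves max(|x|, |y|) unchanged.
(D) T(x,y) = ((x - y)/sqrt(2), (x + y)/sqrt(2)): v = (1, 0) has norm max(|1|, |0|) = 1, but T(v) = (sqrt(2)/2, sqrt(2)/2) has norm sqrt(2)/2 -- not preserved.

Therefore the answer is (C).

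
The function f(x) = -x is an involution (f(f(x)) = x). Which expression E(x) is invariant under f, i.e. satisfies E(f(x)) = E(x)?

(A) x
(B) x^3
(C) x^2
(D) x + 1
C

Replace x by f(x) = -x in each option and simplify. As a quick numerical cross-check, also compare E(3) with E(f(3)) = E(-3).

(A) x  ->  (-x) = -x; check: E(3) = 3 but E(-3) = -3.   [not invariant]
(B) x^3  ->  (-x)^3 = -x^3; check: E(3) = 27 but E(-3) = -27.   [not invariant]
(C) x^2  ->  (-x)^2, which simplifies back to x^2; check: E(3) = 9, E(-3) = 9.   [invariant]
(D) x + 1  ->  (-x) + 1 = 1 - x; check: E(3) = 4 but E(-3) = -2.   [not invariant]

Only (C) is unchanged. E is symmetric under swapping x with f(x) = -x, which is exactly what an involution does.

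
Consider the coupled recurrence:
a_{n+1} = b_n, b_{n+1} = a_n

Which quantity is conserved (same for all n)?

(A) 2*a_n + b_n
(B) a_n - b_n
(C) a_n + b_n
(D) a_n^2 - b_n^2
C

Replace a_n by a_{n+1} = b_n and b_n by b_{n+1} = a_n in each option and simplify:
(A) 2*a_n + b_n  ->  2*(b_n) + (a_n) = a_n + 2*b_n   [not conserved]
(B) a_n - b_n  ->  (b_n) - (a_n) = -a_n + b_n   [not conserved]
(C) a_n + b_n  ->  (b_n) + (a_n) = a_n + b_n   [conserved]
(D) a_n^2 - b_n^2  ->  (b_n)^2 - (a_n)^2 = -a_n^2 + b_n^2   [not conserved]

Only (C) a_n + b_n returns to itself after one step, so it is the conserved quantity.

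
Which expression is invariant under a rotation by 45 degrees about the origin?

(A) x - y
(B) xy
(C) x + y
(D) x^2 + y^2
D

A rotation by 45 degrees sends (x, y) to (sqrt(2)x/2 - sqrt(2)y/2, sqrt(2)x/2 + sqrt(2)y/2).
Substitute the transformed coordinates into each option and compare with the original:
(A) x - y  ->  (sqrt(2)x/2 - sqrt(2)y/2) - (sqrt(2)x/2 + sqrt(2)y/2) = -sqrt(2)y   [differs from x - y: not invariant]
(B) xy  ->  (sqrt(2)x/2 - sqrt(2)y/2)(sqrt(2)x/2 + sqrt(2)y/2) = x^2/2 - y^2/2   [differs from xy: not invariant]
(C) x + y  ->  (sqrt(2)x/2 - sqrt(2)y/2) + (sqrt(2)x/2 + sqrt(2)y/2) = sqrt(2)x   [differs from x + y: not invariant]
(D) x^2 + y^2  ->  (sqrt(2)x/2 - sqrt(2)y/2)^2 + (sqrt(2)x/2 + sqrt(2)y/2)^2 = x^2 + y^2   [equals x^2 + y^2: invariant]

Only option (D), x^2 + y^2, is unchanged by the transformation.
Geometrically, x^2 + y^2 is the squared distance from the origin, which every rotation about the origin preserves.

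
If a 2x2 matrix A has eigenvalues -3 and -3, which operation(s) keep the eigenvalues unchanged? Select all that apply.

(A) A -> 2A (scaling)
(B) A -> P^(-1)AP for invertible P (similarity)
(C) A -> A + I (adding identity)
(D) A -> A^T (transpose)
B and D

Eigenvalues are preserved by:
1. Similarity transformations: A -> P^(-1)AP (same characteristic polynomial)
2. Transpose: A^T has the same eigenvalues as A

Eigenvalues are NOT preserved by:
- Adding identity: eigenvalues become -3+1, -3+1
- Scaling: eigenvalues become -6, -6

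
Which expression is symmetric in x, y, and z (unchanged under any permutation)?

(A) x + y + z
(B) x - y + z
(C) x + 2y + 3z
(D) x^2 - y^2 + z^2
A

A symmetric expression is unchanged when the variables are permuted; here the transformation to test is the swap (x, y) -> (y, x).
A symmetric expression must survive every permutation; the single swap x <-> y already eliminates the distractors, and the keyed expression is also unchanged by x <-> z and y <-> z (each variable enters it in exactly the same way).
Substitute the transformed coordinates into each option and compare with the original:
(A) x + y + z  ->  (y) + (x) + z = x + y + z   [equals x + y + z: invariant]
(B) x - y + z  ->  (y) - (x) + z = -x + y + z   [differs from x - y + z: not invariant]
(C) x + 2y + 3z  ->  (y) + 2(x) + 3z = 2x + y + 3z   [differs from x + 2y + 3z: not invariant]
(D) x^2 - y^2 + z^2  ->  (y)^2 - (x)^2 + z^2 = -x^2 + y^2 + z^2   [differs from x^2 - y^2 + z^2: not invariant]

Only option (A), x + y + z, is unchanged by the transformation.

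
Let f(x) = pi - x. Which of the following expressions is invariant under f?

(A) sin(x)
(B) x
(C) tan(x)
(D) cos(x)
A

For f(x) = pi - x:
sin(pi - x) = sin(x), so sine is invariant under this transformation.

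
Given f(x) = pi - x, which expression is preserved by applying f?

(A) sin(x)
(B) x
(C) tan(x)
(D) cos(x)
A

For f(x) = pi - x:
sin(pi - x) = sin(x), so sine is invariant under this transformation.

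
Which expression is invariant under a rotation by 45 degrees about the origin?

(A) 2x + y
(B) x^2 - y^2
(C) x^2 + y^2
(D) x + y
C

A rotation by 45 degrees sends (x, y) to (sqrt(2)x/2 - sqrt(2)y/2, sqrt(2)x/2 + sqrt(2)y/2).
Substitute the transformed coordinates into each option and compare with the original:
(A) 2x + y  ->  2(sqrt(2)x/2 - sqrt(2)y/2) + (sqrt(2)x/2 + sqrt(2)y/2) = 3sqrt(2)x/2 - sqrt(2)y/2   [differs from 2x + y: not invariant]
(B) x^2 - y^2  ->  (sqrt(2)x/2 - sqrt(2)y/2)^2 - (sqrt(2)x/2 + sqrt(2)y/2)^2 = -2xy   [differs from x^2 - y^2: not invariant]
(C) x^2 + y^2  ->  (sqrt(2)x/2 - sqrt(2)y/2)^2 + (sqrt(2)x/2 + sqrt(2)y/2)^2 = x^2 + y^2   [equals x^2 + y^2: invariant]
(D) x + y  ->  (sqrt(2)x/2 - sqrt(2)y/2) + (sqrt(2)x/2 + sqrt(2)y/2) = sqrt(2)x   [differs from x + y: not invariant]

Only option (C), x^2 + y^2, is unchanged by the transformation.
Geometrically, x^2 + y^2 is the squared distance from the origin, which every rotation about the origin preserves.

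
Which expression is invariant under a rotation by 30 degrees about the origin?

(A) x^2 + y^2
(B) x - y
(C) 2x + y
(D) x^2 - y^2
A

A rotation by 30 degrees sends (x, y) to (sqrt(3)x/2 - y/2, x/2 + sqrt(3)y/2).
Substitute the transformed coordinates into each option and compare with the original:
(A) x^2 + y^2  ->  (sqrt(3)x/2 - y/2)^2 + (x/2 + sqrt(3)y/2)^2 = x^2 + y^2   [equals x^2 + y^2: invariant]
(B) x - y  ->  (sqrt(3)x/2 - y/2) - (x/2 + sqrt(3)y/2) = -x/2 + sqrt(3)x/2 - sqrt(3)y/2 - y/2   [differs from x - y: not invariant]
(C) 2x + y  ->  2(sqrt(3)x/2 - y/2) + (x/2 + sqrt(3)y/2) = x/2 + sqrt(3)x - y + sqrt(3)y/2   [differs from 2x + y: not invariant]
(D) x^2 - y^2  ->  (sqrt(3)x/2 - y/2)^2 - (x/2 + sqrt(3)y/2)^2 = x^2/2 - sqrt(3)xy - y^2/2   [differs from x^2 - y^2: not invariant]

Only option (A), x^2 + y^2, is unchanged by the transformation.
Geometrically, x^2 + y^2 is the squared distance from the origin, which every rotation about the origin preserves.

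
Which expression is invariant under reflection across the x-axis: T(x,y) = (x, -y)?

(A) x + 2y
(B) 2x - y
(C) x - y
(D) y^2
D

The map is reflection across the x-axis: T(x,y) = (x, -y).
Substitute the transformed coordinates into each option and compare with the original:
(A) x + 2y  ->  (x) + 2(-y) = x - 2y   [differs from x + 2y: not invariant]
(B) 2x - y  ->  2(x) - (-y) = 2x + y   [differs from 2x - y: not invariant]
(C) x - y  ->  (x) - (-y) = x + y   [differs from x - y: not invariant]
(D) y^2  ->  (-y)^2 = y^2   [equals y^2: invariant]

Only option (D), y^2, is unchanged by the transformation.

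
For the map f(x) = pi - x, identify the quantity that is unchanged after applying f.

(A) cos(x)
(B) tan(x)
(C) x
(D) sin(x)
D

For f(x) = pi - x:
sin(pi - x) = sin(x), so sine is invariant under this transformation.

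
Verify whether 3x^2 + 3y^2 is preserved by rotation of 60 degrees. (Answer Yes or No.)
Yes

Applying rotation by 60 degrees: x' = x*cos(60 degrees) - y*sin(60 degrees) = x/2 - sqrt(3)y/2, y' = x*sin(60 degrees) + y*cos(60 degrees) = sqrt(3)x/2 + y/2

Substituting into 3x^2 + 3y^2:
3(x/2 - sqrt(3)y/2)^2 + 3(sqrt(3)x/2 + y/2)^2
= 3x^2 + 3y^2

This equals the original expression 3x^2 + 3y^2, so it IS invariant.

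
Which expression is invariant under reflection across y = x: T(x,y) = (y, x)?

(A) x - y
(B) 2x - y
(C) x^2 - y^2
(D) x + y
D

The map is reflection across y = x: T(x,y) = (y, x).
Substitute the transformed coordinates into each option and compare with the original:
(A) x - y  ->  (y) - (x) = -x + y   [differs from x - y: not invariant]
(B) 2x - y  ->  2(y) - (x) = -x + 2y   [differs from 2x - y: not invariant]
(C) x^2 - y^2  ->  (y)^2 - (x)^2 = -x^2 + y^2   [differs from x^2 - y^2: not invariant]
(D) x + y  ->  (y) + (x) = x + y   [equals x + y: invariant]

Only option (D), x + y, is unchanged by the transformation.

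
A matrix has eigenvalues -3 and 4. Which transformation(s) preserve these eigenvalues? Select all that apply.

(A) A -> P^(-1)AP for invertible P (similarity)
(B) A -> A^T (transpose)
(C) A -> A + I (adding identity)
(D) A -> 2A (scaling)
A and B

Eigenvalues are preserved by:
1. Similarity transformations: A -> P^(-1)AP (same characteristic polynomial)
2. Transpose: A^T has the same eigenvalues as A

Eigenvalues are NOT preserved by:
- Adding identity: eigenvalues become -3+1, 4+1
- Scaling: eigenvalues become -6, 8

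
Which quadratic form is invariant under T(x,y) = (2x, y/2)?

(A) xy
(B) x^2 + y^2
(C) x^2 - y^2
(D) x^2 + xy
A

T multiplies x by 2 and divides y by 2.
Substitute the transformed coordinates into each option and compare with the original:
(A) xy  ->  (2x)(y/2) = xy   [equals xy: invariant]
(B) x^2 + y^2  ->  (2x)^2 + (y/2)^2 = 4x^2 + y^2/4   [differs from x^2 + y^2: not invariant]
(C) x^2 - y^2  ->  (2x)^2 - (y/2)^2 = 4x^2 - y^2/4   [differs from x^2 - y^2: not invariant]
(D) x^2 + xy  ->  (2x)^2 + (2x)(y/2) = 4x^2 + xy   [differs from x^2 + xy: not invariant]

Only option (A), xy, is unchanged by the transformation.
The factors 2 and 1/2 cancel only in the pure product xy.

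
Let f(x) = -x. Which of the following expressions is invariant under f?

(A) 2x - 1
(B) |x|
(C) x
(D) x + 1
B

For f(x) = -x:
Applying f replaces x by -x. Since |-x| = |x|, the absolute value is unchanged by f, whereas x -> -x, 2x - 1 -> -2x - 1 and x + 1 -> -x + 1 all change.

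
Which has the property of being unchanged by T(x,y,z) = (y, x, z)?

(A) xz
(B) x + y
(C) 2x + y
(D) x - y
B

Apply T(x,y,z) = (y, x, z) to each option, i.e. replace (x, y, z) by the transformed coordinates.
Substitute the transformed coordinates into each option and compare with the original:
(A) xz  ->  (y)(z) = yz   [differs from xz: not invariant]
(B) x + y  ->  (y) + (x) = x + y   [equals x + y: invariant]
(C) 2x + y  ->  2(y) + (x) = x + 2y   [differs from 2x + y: not invariant]
(D) x - y  ->  (y) - (x) = -x + y   [differs from x - y: not invariant]

Only option (B), x + y, is unchanged by the transformation.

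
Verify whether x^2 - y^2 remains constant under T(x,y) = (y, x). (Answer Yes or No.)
No

Substitute T(x,y) = (y, x) into the expression and compare with the original.

Original: x^2 - y^2
After applying T: (y)^2 - (x)^2 = -x^2 + y^2

This differs from the original x^2 - y^2 (difference: -2x^2 + 2y^2), so the expression is NOT invariant.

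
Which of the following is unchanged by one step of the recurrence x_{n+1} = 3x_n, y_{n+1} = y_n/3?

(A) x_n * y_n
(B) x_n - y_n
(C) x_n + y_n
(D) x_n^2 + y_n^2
A

For the recurrence x_{n+1} = 3x_n, y_{n+1} = y_n/3:

x_{n+1} * y_{n+1} = (3x_n) * (y_n/3) = x_n * y_n
The product is conserved.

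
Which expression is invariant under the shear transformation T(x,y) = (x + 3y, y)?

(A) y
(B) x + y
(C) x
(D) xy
A

Under the shear T(x,y) = (x + 3y, y):
Substitute the transformed coordinates into each option and compare with the original:
(A) y  ->  (y) = y   [equals y: invariant]
(B) x + y  ->  (x + 3y) + (y) = x + 4y   [differs from x + y: not invariant]
(C) x  ->  (x + 3y) = x + 3y   [differs from x: not invariant]
(D) xy  ->  (x + 3y)(y) = xy + 3y^2   [differs from xy: not invariant]

Only option (A), y, is unchanged by the transformation.
A horizontal shear moves points parallel to the x-axis, so the y-coordinate (and any function of y alone) is unchanged.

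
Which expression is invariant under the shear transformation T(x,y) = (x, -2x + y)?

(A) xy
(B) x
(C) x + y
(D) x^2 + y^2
B

Under the shear T(x,y) = (x, -2x + y):
Substitute the transformed coordinates into each option and compare with the original:
(A) xy  ->  (x)(-2x + y) = -2x^2 + xy   [differs from xy: not invariant]
(B) x  ->  (x) = x   [equals x: invariant]
(C) x + y  ->  (x) + (-2x + y) = -x + y   [differs from x + y: not invariant]
(D) x^2 + y^2  ->  (x)^2 + (-2x + y)^2 = 5x^2 - 4xy + y^2   [differs from x^2 + y^2: not invariant]

Only option (B), x, is unchanged by the transformation.
A vertical shear moves points parallel to the y-axis, so the x-coordinate (and any function of x alone) is unchanged.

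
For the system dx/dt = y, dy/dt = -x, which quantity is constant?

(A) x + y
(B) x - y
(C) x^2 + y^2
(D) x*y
C

A first integral I satisfies dI/dt = 0 along every solution. Differentiate each option and use the equation of motion:
(A) d/dt[x + y] = y + (-x) = y - x, not identically 0
(B) d/dt[x - y] = y - (-x) = x + y, not identically 0
(C) d/dt[x^2 + y^2] = 2x*dx/dt + 2y*dy/dt = 2x*y + 2y*(-x) = 0
(D) d/dt[x*y] = (dx/dt)y + x(dy/dt) = y^2 - x^2, not identically 0

Only (C) has zero time-derivative. So x^2 + y^2 (the squared radius; trajectories are circles) is the conserved quantity.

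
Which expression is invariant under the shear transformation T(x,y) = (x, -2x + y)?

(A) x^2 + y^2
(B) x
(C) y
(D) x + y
B

Under the shear T(x,y) = (x, -2x + y):
Substitute the transformed coordinates into each option and compare with the original:
(A) x^2 + y^2  ->  (x)^2 + (-2x + y)^2 = 5x^2 - 4xy + y^2   [differs from x^2 + y^2: not invariant]
(B) x  ->  (x) = x   [equals x: invariant]
(C) y  ->  (-2x + y) = -2x + y   [differs from y: not invariant]
(D) x + y  ->  (x) + (-2x + y) = -x + y   [differs from x + y: not invariant]

Only option (B), x, is unchanged by the transformation.
A vertical shear moves points parallel to the y-axis, so the x-coordinate (and any function of x alone) is unchanged.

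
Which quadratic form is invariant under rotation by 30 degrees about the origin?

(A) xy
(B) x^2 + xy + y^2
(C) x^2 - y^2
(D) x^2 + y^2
D

Rotation by 30 degrees sends (x, y) to (sqrt(3)x/2 - y/2, x/2 + sqrt(3)y/2).
Substitute the transformed coordinates into each option and compare with the original:
(A) xy  ->  (sqrt(3)x/2 - y/2)(x/2 + sqrt(3)y/2) = sqrt(3)x^2/4 + xy/2 - sqrt(3)y^2/4   [differs from xy: not invariant]
(B) x^2 + xy + y^2  ->  (sqrt(3)x/2 - y/2)^2 + (sqrt(3)x/2 - y/2)(x/2 + sqrt(3)y/2) + (x/2 + sqrt(3)y/2)^2 = sqrt(3)x^2/4 + x^2 + xy/2 - sqrt(3)y^2/4 + y^2   [differs from x^2 + xy + y^2: not invariant]
(C) x^2 - y^2  ->  (sqrt(3)x/2 - y/2)^2 - (x/2 + sqrt(3)y/2)^2 = x^2/2 - sqrt(3)xy - y^2/2   [differs from x^2 - y^2: not invariant]
(D) x^2 + y^2  ->  (sqrt(3)x/2 - y/2)^2 + (x/2 + sqrt(3)y/2)^2 = x^2 + y^2   [equals x^2 + y^2: invariant]

Only option (D), x^2 + y^2, is unchanged by the transformation.
x^2 + y^2 is the squared distance from the origin, which rotations preserve.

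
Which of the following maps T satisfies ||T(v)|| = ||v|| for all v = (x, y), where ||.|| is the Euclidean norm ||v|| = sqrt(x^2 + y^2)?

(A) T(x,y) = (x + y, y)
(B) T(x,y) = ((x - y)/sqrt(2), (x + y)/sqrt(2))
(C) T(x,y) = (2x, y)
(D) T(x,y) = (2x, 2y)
B

A transformation preserves a norm if ||T(v)|| = ||v|| for every v; a single vector where the norm changes rules an option out.

(A) T(x,y) = (x + y, y): v = (0, 1) has norm sqrt((0)^2 + (1)^2) = 1, but T(v) = (1, 1) has norm sqrt(2) -- not preserved.
(B) T(x,y) = ((x - y)/sqrt(2), (x + y)/sqrt(2)): preserves the norm -- it is an orthogonal map (a rotation/reflection), and (sqrt(2)(x - y)/2)^2 + (sqrt(2)(x + y)/2)^2 simplifies to x^2 + y^2.
(C) T(x,y) = (2x, y): v = (1, 0) has norm sqrt((1)^2 + (0)^2) = 1, but T(v) = (2, 0) has norm 2 -- not preserved.
(D) T(x,y) = (2x, 2y): v = (1, 0) has norm sqrt((1)^2 + (0)^2) = 1, but T(v) = (2, 0) has norm 2 -- not preserved.

Therefore the answer is (B).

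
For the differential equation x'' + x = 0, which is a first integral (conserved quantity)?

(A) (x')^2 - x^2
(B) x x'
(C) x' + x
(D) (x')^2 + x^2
D

A first integral I satisfies dI/dt = 0 along every solution. Differentiate each option and use the equation of motion:
(A) d/dt[(x')^2 - x^2] = 2x'x'' - 2x x' = -4x x', not identically 0
(B) d/dt[x x'] = (x')^2 + x x'' = (x')^2 - x^2, not identically 0
(C) d/dt[x' + x] = x'' + x' = -x + x', not identically 0
(D) d/dt[(x')^2 + x^2] = 2x'x'' + 2x x' = 2x'(-x) + 2x x' = 0

Only (D) has zero time-derivative. So the energy-like quantity (x')^2 + x^2 is the first integral.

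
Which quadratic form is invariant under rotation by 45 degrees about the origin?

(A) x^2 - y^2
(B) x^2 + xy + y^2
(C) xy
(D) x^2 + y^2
D

Rotation by 45 degrees sends (x, y) to (sqrt(2)x/2 - sqrt(2)y/2, sqrt(2)x/2 + sqrt(2)y/2).
Substitute the transformed coordinates into each option and compare with the original:
(A) x^2 - y^2  ->  (sqrt(2)x/2 - sqrt(2)y/2)^2 - (sqrt(2)x/2 + sqrt(2)y/2)^2 = -2xy   [differs from x^2 - y^2: not invariant]
(B) x^2 + xy + y^2  ->  (sqrt(2)x/2 - sqrt(2)y/2)^2 + (sqrt(2)x/2 - sqrt(2)y/2)(sqrt(2)x/2 + sqrt(2)y/2) + (sqrt(2)x/2 + sqrt(2)y/2)^2 = 3x^2/2 + y^2/2   [differs from x^2 + xy + y^2: not invariant]
(C) xy  ->  (sqrt(2)x/2 - sqrt(2)y/2)(sqrt(2)x/2 + sqrt(2)y/2) = x^2/2 - y^2/2   [differs from xy: not invariant]
(D) x^2 + y^2  ->  (sqrt(2)x/2 - sqrt(2)y/2)^2 + (sqrt(2)x/2 + sqrt(2)y/2)^2 = x^2 + y^2   [equals x^2 + y^2: invariant]

Only option (D), x^2 + y^2, is unchanged by the transformation.
x^2 + y^2 is the squared distance from the origin, which rotations preserve.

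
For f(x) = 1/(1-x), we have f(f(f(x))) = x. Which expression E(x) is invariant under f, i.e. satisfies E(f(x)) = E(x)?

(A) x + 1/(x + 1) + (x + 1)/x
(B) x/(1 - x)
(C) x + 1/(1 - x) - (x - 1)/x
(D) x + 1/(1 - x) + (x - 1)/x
D

Replace x by f(x) = 1/(1 - x) in each option and simplify. As a quick numerical cross-check, also compare E(5) with E(f(5)) = E(-1/4).

(A) x + 1/(x + 1) + (x + 1)/x  ->  (1/(1 - x)) + 1/((1/(1 - x)) + 1) + ((1/(1 - x)) + 1)/(1/(1 - x)) = (-x^3 + 6x^2 - 11x + 7)/(x^2 - 3x + 2); check: E(5) = 191/30 but E(-1/4) = -23/12.   [not invariant]
(B) x/(1 - x)  ->  (1/(1 - x))/(1 - (1/(1 - x))) = -1/x; check: E(5) = -5/4 but E(-1/4) = -1/5.   [not invariant]
(C) x + 1/(1 - x) - (x - 1)/x  ->  (1/(1 - x)) + 1/(1 - (1/(1 - x))) - ((1/(1 - x)) - 1)/(1/(1 - x)) = (x^2(1 - x) - x + (x - 1)^2)/(x(x - 1)); check: E(5) = 79/20 but E(-1/4) = -89/20.   [not invariant]
(D) x + 1/(1 - x) + (x - 1)/x  ->  (1/(1 - x)) + 1/(1 - (1/(1 - x))) + ((1/(1 - x)) - 1)/(1/(1 - x)), which simplifies back to x + 1/(1 - x) + (x - 1)/x; check: E(5) = 111/20, E(-1/4) = 111/20.   [invariant]

Only (D) is unchanged. Indeed f(f(x)) = 1/(1 - 1/(1-x)) = (1-x)/(-x) = (x-1)/x, so E(x) = x + f(x) + f(f(x)) is the sum over the whole 3-cycle; applying f just permutes the three terms cyclically (x -> f(x) -> f(f(x)) -> x), leaving the sum unchanged.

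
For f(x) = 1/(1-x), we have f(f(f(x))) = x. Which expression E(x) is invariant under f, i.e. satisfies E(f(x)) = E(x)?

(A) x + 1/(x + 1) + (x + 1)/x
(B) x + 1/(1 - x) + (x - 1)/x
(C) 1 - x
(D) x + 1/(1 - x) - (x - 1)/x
B

Replace x by f(x) = 1/(1 - x) in each option and simplify. As a quick numerical cross-check, also compare E(5) with E(f(5)) = E(-1/4).

(A) x + 1/(x + 1) + (x + 1)/x  ->  (1/(1 - x)) + 1/((1/(1 - x)) + 1) + ((1/(1 - x)) + 1)/(1/(1 - x)) = (-x^3 + 6x^2 - 11x + 7)/(x^2 - 3x + 2); check: E(5) = 191/30 but E(-1/4) = -23/12.   [not invariant]
(B) x + 1/(1 - x) + (x - 1)/x  ->  (1/(1 - x)) + 1/(1 - (1/(1 - x))) + ((1/(1 - x)) - 1)/(1/(1 - x)), which simplifies back to x + 1/(1 - x) + (x - 1)/x; check: E(5) = 111/20, E(-1/4) = 111/20.   [invariant]
(C) 1 - x  ->  1 - (1/(1 - x)) = x/(x - 1); check: E(5) = -4 but E(-1/4) = 5/4.   [not invariant]
(D) x + 1/(1 - x) - (x - 1)/x  ->  (1/(1 - x)) + 1/(1 - (1/(1 - x))) - ((1/(1 - x)) - 1)/(1/(1 - x)) = (x^2(1 - x) - x + (x - 1)^2)/(x(x - 1)); check: E(5) = 79/20 but E(-1/4) = -89/20.   [not invariant]

Only (B) is unchanged. Indeed f(f(x)) = 1/(1 - 1/(1-x)) = (1-x)/(-x) = (x-1)/x, so E(x) = x + f(x) + f(f(x)) is the sum over the whole 3-cycle; applying f just permutes the three terms cyclically (x -> f(x) -> f(f(x)) -> x), leaving the sum unchanged.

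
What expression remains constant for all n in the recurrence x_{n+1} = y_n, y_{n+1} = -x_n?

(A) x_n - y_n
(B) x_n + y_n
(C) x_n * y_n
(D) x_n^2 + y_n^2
D

For the recurrence x_{n+1} = y_n, y_{n+1} = -x_n:

x_{n+1}^2 + y_{n+1}^2 = y_n^2 + (-x_n)^2 = x_n^2 + y_n^2
The sum of squares is conserved (like energy in a harmonic oscillator).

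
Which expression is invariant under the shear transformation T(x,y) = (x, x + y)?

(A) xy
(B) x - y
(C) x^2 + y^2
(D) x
D

Under the shear T(x,y) = (x, x + y):
Substitute the transformed coordinates into each option and compare with the original:
(A) xy  ->  (x)(x + y) = x^2 + xy   [differs from xy: not invariant]
(B) x - y  ->  (x) - (x + y) = -y   [differs from x - y: not invariant]
(C) x^2 + y^2  ->  (x)^2 + (x + y)^2 = 2x^2 + 2xy + y^2   [differs from x^2 + y^2: not invariant]
(D) x  ->  (x) = x   [equals x: invariant]

Only option (D), x, is unchanged by the transformation.
A vertical shear moves points parallel to the y-axis, so the x-coordinate (and any function of x alone) is unchanged.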